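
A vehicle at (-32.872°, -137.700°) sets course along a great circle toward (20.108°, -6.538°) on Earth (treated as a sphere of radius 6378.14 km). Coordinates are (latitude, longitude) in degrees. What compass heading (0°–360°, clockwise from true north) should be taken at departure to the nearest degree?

With φ₁ = -0.5737, φ₂ = 0.3510, Δλ = 2.2892 rad, the forward-azimuth formula gives
θ = atan2( sin Δλ cos φ₂ , cos φ₁ sin φ₂ − sin φ₁ cos φ₂ cos Δλ ) = atan2(0.7070, -0.0467) = 93.78°.
So the initial bearing is 94°.

94°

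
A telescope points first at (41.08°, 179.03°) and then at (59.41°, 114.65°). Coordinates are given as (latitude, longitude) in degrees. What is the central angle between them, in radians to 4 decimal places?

0.7502 rad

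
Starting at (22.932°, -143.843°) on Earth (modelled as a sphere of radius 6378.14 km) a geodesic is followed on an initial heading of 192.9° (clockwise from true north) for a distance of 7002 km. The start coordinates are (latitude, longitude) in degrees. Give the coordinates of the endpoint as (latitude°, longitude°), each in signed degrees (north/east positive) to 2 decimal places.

-38.44°, -158.54°

Angular distance δ = d/R = 7002/6378.14 = 1.09781 rad; initial bearing θ = 3.3667 rad.
sin φ₂ = sin φ₁ cos δ + cos φ₁ sin δ cos θ = (0.3896)(0.4555) + (0.9210)(0.8902)(-0.9748) = -0.6217, so φ₂ = -38.44°.
Δλ = atan2(sin θ sin δ cos φ₁, cos δ − sin φ₁ sin φ₂) = atan2(-0.1830, 0.6978) = -14.698°.
λ₂ = -143.843° − 14.698° = -158.54°.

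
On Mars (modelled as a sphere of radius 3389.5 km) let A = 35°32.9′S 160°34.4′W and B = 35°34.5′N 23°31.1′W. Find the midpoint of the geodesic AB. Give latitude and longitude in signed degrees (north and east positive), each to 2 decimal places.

0.04°, -92.07°

The central angle between A and B is δ = 2.5369 rad.
With f = 0.5, the slerp weights are sin((1−f)δ)/sin δ = 1.6791 and sin(fδ)/sin δ = 1.6791.
Weighted sum of the unit vectors: (1.6791)·(-0.7673,-0.2706,-0.5814) + (1.6791)·(0.7458,-0.3246,0.5818) = (-0.0361, -0.9993, 0.0006).
Converting back: φ = atan2(z, √(x²+y²)) = 0.04°, λ = atan2(y, x) = -92.07°.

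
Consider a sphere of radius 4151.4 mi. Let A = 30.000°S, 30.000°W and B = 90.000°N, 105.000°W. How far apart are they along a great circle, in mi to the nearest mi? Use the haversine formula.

8695 mi

With latitudes φ₁ = -30.000°, φ₂ = 90.000° and longitude difference Δλ = -75.000°:
Haversine: a = sin²(Δφ/2) + cos φ₁ cos φ₂ sin²(Δλ/2) = 0.7500 + (0.8660)(0.0000)(0.3706) = 0.75000.
Central angle c = 2·arcsin(√a) = 2.09440 rad.
Distance = R·c = 4151.4 × 2.0944 ≈ 8695 mi.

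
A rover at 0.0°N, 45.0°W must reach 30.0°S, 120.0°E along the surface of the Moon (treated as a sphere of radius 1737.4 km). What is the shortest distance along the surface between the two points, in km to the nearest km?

4451 km

With latitudes φ₁ = 0.000°, φ₂ = -30.000° and longitude difference Δλ = 165.000°:
cos c = sin φ₁ sin φ₂ + cos φ₁ cos φ₂ cos Δλ = (0.0000)(-0.5000) + (1.0000)(0.8660)(-0.9659) = -0.83652,
so c = arccos(-0.83652) = 2.56169 rad.
Distance = R·c = 1737.4 × 2.5617 ≈ 4451 km.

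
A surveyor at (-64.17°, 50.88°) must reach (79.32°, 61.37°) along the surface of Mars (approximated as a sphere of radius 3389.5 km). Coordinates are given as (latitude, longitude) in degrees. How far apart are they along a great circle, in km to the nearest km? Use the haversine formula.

8496 km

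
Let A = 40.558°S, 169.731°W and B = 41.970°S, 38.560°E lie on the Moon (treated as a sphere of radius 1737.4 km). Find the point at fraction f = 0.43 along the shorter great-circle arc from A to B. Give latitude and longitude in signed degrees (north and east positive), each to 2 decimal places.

Central angle δ = 1.6334 rad. Interpolating on the sphere with fraction f = 0.43:
P = [sin((1−f)δ)·A + sin(fδ)·B] / sin δ = 0.8038·A + 0.6473·B in Cartesian coordinates,
giving P = (-0.2246, 0.1911, -0.9555), i.e. latitude -72.85°, longitude 139.60°.

-72.85°, 139.60°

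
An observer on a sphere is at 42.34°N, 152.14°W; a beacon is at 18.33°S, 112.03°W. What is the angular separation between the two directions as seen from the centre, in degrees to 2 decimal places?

71.05°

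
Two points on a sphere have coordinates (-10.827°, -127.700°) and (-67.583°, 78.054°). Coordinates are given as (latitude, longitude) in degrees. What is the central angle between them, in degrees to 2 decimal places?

99.42°

In radians: φ₁ = -0.1890, φ₂ = -1.1795, Δλ = -154.246° = -2.6921 rad.
Haversine: a = sin²(Δφ/2) + cos φ₁ cos φ₂ sin²(Δλ/2) = 0.2259 + (0.9822)(0.3813)(0.9503) = 0.58185.
Central angle c = 2·arcsin(√a) = 1.73524 rad.
So the angular separation is 99.42°.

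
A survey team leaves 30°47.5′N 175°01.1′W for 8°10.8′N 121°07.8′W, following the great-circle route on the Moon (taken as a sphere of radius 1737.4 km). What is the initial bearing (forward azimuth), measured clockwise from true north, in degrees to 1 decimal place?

Δλ = 53.888° = 0.9405 rad.
y = sin Δλ · cos φ₂ = (0.8079)(0.9898) = 0.7997
x = cos φ₁ sin φ₂ − sin φ₁ cos φ₂ cos Δλ = (0.8590)(0.1423) − (0.5119)(0.9898)(0.5894) = -0.1764
θ = atan2(y, x) = 102.44°, so the bearing is 102.4°.

102.4°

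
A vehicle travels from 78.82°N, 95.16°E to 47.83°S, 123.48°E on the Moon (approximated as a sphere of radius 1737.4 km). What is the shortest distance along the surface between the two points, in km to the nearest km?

3874 km

With latitudes φ₁ = 78.820°, φ₂ = -47.830° and longitude difference Δλ = 28.320°:
cos c = sin φ₁ sin φ₂ + cos φ₁ cos φ₂ cos Δλ = (0.9810)(-0.7412) + (0.1939)(0.6713)(0.8803) = -0.61250,
so c = arccos(-0.61250) = 2.23002 rad.
Distance = R·c = 1737.4 × 2.2300 ≈ 3874 km.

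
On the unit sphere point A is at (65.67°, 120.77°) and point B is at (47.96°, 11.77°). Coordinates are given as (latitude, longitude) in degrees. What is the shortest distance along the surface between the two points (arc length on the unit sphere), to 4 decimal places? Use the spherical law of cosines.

Let φ₁ = 1.1462 rad, φ₂ = 0.8371 rad, and Δλ = -1.9024 rad.
cos c = sin φ₁ sin φ₂ + cos φ₁ cos φ₂ cos Δλ = (0.9112)(0.7427) + (0.4120)(0.6696)(-0.3256) = 0.58690,
so c = arccos(0.58690) = 0.94357 rad.
On the unit sphere the arc length equals the central angle: 0.9436.

0.9436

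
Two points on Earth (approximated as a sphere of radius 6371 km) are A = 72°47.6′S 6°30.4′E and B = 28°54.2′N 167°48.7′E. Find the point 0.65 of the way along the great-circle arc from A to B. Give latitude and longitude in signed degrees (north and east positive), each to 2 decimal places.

-17.99°, 161.87°

The central angle between A and B is δ = 2.3561 rad.
With f = 0.65, the slerp weights are sin((1−f)δ)/sin δ = 1.0383 and sin(fδ)/sin δ = 1.4129.
Weighted sum of the unit vectors: (1.0383)·(0.2939,0.0335,-0.9552) + (1.4129)·(-0.8557,0.1848,0.4833) = (-0.9039, 0.2960, -0.3089).
Converting back: φ = atan2(z, √(x²+y²)) = -17.99°, λ = atan2(y, x) = 161.87°.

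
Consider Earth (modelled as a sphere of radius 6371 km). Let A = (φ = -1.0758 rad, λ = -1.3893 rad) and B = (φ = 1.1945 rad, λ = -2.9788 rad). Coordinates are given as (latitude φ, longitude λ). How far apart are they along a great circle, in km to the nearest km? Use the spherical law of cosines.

Let φ₁ = -1.0758 rad, φ₂ = 1.1945 rad, and Δλ = -1.5895 rad.
cos c = sin φ₁ sin φ₂ + cos φ₁ cos φ₂ cos Δλ = (-0.8800)(0.9300) + (0.4750)(0.3675)(-0.0187) = -0.82167,
so c = arccos(-0.82167) = 2.53512 rad.
Distance = R·c = 6371 × 2.5351 ≈ 16151 km.

16151 km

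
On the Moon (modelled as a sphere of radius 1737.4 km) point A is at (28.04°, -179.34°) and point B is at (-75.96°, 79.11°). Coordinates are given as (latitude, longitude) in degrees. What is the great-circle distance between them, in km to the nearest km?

3637 km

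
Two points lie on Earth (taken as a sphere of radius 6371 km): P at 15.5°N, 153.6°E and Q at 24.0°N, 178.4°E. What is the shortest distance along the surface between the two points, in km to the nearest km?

2757 km

Let φ₁ = 0.2705 rad, φ₂ = 0.4189 rad, and Δλ = 0.4328 rad.
cos c = sin φ₁ sin φ₂ + cos φ₁ cos φ₂ cos Δλ = (0.2672)(0.4067) + (0.9636)(0.9135)(0.9078) = 0.90783,
so c = arccos(0.90783) = 0.43272 rad.
Distance = R·c = 6371 × 0.4327 ≈ 2757 km.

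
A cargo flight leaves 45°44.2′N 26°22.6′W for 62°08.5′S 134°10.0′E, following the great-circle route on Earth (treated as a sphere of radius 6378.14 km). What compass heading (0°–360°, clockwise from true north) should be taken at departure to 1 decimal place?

152.7°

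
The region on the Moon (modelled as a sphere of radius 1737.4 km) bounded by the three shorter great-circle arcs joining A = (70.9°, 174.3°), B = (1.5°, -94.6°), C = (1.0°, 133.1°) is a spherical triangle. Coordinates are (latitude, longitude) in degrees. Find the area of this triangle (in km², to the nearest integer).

5105936 km²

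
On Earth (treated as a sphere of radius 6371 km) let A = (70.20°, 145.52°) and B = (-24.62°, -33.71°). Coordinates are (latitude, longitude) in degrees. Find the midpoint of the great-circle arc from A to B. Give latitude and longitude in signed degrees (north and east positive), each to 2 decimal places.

Central angle δ = 2.3460 rad. Interpolating on the sphere with fraction f = 0.5:
P = [sin((1−f)δ)·A + sin(fδ)·B] / sin δ = 1.2907·A + 1.2907·B in Cartesian coordinates,
giving P = (0.6157, -0.4037, 0.6767), i.e. latitude 42.59°, longitude -33.25°.

42.59°, -33.25°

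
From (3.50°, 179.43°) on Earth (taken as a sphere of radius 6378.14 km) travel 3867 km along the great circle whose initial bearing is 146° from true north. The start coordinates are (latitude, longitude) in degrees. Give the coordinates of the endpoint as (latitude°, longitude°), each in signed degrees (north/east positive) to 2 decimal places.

-24.92°, -160.00°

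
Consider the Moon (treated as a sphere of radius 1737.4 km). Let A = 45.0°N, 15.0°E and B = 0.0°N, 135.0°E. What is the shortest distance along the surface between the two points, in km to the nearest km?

3357 km

In radians: φ₁ = 0.7854, φ₂ = 0.0000, Δλ = 120.000° = 2.0944 rad.
cos c = sin φ₁ sin φ₂ + cos φ₁ cos φ₂ cos Δλ = (0.7071)(0.0000) + (0.7071)(1.0000)(-0.5000) = -0.35355,
so c = arccos(-0.35355) = 1.93216 rad.
Distance = R·c = 1737.4 × 1.9322 ≈ 3357 km.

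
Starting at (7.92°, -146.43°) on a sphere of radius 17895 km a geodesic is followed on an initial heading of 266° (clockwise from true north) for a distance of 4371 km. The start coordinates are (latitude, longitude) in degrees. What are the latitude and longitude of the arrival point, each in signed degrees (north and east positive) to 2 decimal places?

Angular distance δ = d/R = 4371/17895 = 0.24426 rad; initial bearing θ = 4.6426 rad.
sin φ₂ = sin φ₁ cos δ + cos φ₁ sin δ cos θ = (0.1378)(0.9703) + (0.9905)(0.2418)(-0.0698) = 0.1170, so φ₂ = 6.72°.
Δλ = atan2(sin θ sin δ cos φ₁, cos δ − sin φ₁ sin φ₂) = atan2(-0.2389, 0.9542) = -14.059°.
λ₂ = -146.430° − 14.059° = -160.49°.

6.72°, -160.49°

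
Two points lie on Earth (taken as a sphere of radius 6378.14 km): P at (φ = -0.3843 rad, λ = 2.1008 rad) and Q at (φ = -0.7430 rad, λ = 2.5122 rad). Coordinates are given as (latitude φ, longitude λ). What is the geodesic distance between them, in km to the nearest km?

Let φ₁ = -0.3843 rad, φ₂ = -0.7430 rad, and Δλ = 0.4114 rad.
cos c = sin φ₁ sin φ₂ + cos φ₁ cos φ₂ cos Δλ = (-0.3749)(-0.6765) + (0.9271)(0.7364)(0.9166) = 0.87939,
so c = arccos(0.87939) = 0.49622 rad.
Distance = R·c = 6378.14 × 0.4962 ≈ 3165 km.

3165 km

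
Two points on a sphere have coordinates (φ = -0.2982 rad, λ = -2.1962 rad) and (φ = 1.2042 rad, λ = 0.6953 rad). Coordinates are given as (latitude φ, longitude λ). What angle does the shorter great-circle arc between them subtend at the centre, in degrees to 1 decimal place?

127.3°

Let φ₁ = -0.2982 rad, φ₂ = 1.2042 rad, and Δλ = 2.8915 rad.
Haversine: a = sin²(Δφ/2) + cos φ₁ cos φ₂ sin²(Δλ/2) = 0.4658 + (0.9559)(0.3584)(0.9844) = 0.80312.
Central angle c = 2·arcsin(√a) = 2.22212 rad.
So the angular separation is 127.3°.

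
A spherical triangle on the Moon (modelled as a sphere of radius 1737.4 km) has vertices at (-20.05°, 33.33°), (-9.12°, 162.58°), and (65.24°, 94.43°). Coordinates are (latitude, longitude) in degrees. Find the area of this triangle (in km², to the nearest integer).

7057193 km²

Side lengths (central angles): a = 1.5608, b = 1.6923, c = 2.1324 rad; semiperimeter s = 2.6927.
By l'Huilier's theorem, tan(E/4) = √[tan(s/2) tan((s−a)/2) tan((s−b)/2) tan((s−c)/2)], giving spherical excess E = 2.3379 rad.
Area = E·R² = 2.3379 × (1737.4)² ≈ 7057193 km².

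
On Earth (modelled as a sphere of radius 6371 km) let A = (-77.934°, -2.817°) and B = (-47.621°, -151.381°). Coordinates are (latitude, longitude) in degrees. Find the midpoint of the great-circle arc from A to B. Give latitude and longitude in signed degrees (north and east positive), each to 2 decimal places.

The central angle between A and B is δ = 0.9246 rad.
With f = 0.5, the slerp weights are sin((1−f)δ)/sin δ = 0.5586 and sin(fδ)/sin δ = 0.5586.
Weighted sum of the unit vectors: (0.5586)·(0.2088,-0.0103,-0.9779) + (0.5586)·(-0.5917,-0.3228,-0.7387) = (-0.2139, -0.1861, -0.9590).
Converting back: φ = atan2(z, √(x²+y²)) = -73.53°, λ = atan2(y, x) = -138.98°.

-73.53°, -138.98°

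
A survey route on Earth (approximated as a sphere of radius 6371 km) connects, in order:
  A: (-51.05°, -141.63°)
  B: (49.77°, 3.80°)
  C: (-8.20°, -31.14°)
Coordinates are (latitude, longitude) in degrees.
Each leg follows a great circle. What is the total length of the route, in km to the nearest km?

24864 km

Leg A→B: central angle 2.7600 rad, distance 17583.8 km.
Leg B→C: central angle 1.1427 rad, distance 7280.1 km.
Total: 17583.8 + 7280.1 ≈ 24864 km.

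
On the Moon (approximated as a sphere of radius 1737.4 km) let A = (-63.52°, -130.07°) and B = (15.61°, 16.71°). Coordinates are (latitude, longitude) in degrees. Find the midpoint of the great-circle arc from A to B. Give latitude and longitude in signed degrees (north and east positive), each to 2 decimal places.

-44.43°, -5.78°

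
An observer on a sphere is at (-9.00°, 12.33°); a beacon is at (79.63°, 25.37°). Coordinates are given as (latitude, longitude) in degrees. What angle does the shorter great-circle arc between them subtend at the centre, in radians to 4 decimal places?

1.5515 rad

With latitudes φ₁ = -9.000°, φ₂ = 79.630° and longitude difference Δλ = 13.040°:
Haversine: a = sin²(Δφ/2) + cos φ₁ cos φ₂ sin²(Δλ/2) = 0.4880 + (0.9877)(0.1800)(0.0129) = 0.49034.
Central angle c = 2·arcsin(√a) = 1.55147 rad.
So the angular separation is 1.5515 rad.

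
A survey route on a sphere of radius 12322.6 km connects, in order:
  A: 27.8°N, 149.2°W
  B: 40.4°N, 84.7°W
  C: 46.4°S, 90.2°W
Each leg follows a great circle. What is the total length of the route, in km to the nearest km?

Leg A→B: central angle 0.9369 rad, distance 11545.1 km.
Leg B→C: central angle 1.5174 rad, distance 18697.9 km.
Total: 11545.1 + 18697.9 ≈ 30243 km.

30243 km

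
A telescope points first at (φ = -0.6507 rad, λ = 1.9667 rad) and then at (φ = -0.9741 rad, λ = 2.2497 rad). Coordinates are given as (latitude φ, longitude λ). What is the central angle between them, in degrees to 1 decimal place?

Let φ₁ = -0.6507 rad, φ₂ = -0.9741 rad, and Δλ = 0.2830 rad.
cos c = sin φ₁ sin φ₂ + cos φ₁ cos φ₂ cos Δλ = (-0.6057)(-0.8272) + (0.7957)(0.5619)(0.9602) = 0.93038,
so c = arccos(0.93038) = 0.37536 rad.
So the angular separation is 21.5°.

21.5°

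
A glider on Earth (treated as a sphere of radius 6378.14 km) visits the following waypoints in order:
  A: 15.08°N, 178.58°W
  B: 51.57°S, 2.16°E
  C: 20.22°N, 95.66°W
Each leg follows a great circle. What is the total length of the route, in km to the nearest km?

Leg A→B: central angle 2.5046 rad, distance 15974.9 km.
Leg B→C: central angle 1.9285 rad, distance 12300.1 km.
Total: 15974.9 + 12300.1 ≈ 28275 km.

28275 km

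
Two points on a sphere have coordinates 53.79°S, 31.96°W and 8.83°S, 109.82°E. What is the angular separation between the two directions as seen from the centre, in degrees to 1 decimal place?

With latitudes φ₁ = -53.790°, φ₂ = -8.830° and longitude difference Δλ = 141.780°:
Haversine: a = sin²(Δφ/2) + cos φ₁ cos φ₂ sin²(Δλ/2) = 0.1462 + (0.5907)(0.9881)(0.8928) = 0.66738.
Central angle c = 2·arcsin(√a) = 1.91215 rad.
So the angular separation is 109.6°.

109.6°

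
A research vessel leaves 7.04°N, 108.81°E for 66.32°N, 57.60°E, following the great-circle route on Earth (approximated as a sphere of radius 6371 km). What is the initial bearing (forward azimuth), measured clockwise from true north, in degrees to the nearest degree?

With φ₁ = 0.1229, φ₂ = 1.1575, Δλ = -0.8938 rad, the forward-azimuth formula gives
θ = atan2( sin Δλ cos φ₂ , cos φ₁ sin φ₂ − sin φ₁ cos φ₂ cos Δλ ) = atan2(-0.3130, 0.8781) = -19.62°.
Adding 360° brings this into [0°, 360°): 340°.

340°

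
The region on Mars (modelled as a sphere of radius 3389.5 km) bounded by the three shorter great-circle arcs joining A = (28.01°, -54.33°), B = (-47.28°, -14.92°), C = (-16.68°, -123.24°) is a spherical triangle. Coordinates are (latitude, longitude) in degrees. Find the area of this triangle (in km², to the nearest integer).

14878711 km²

Side lengths (central angles): a = 1.5642, b = 1.4005, c = 1.4528 rad; semiperimeter s = 2.2087.
By l'Huilier's theorem, tan(E/4) = √[tan(s/2) tan((s−a)/2) tan((s−b)/2) tan((s−c)/2)], giving spherical excess E = 1.2951 rad.
Area = E·R² = 1.2951 × (3389.5)² ≈ 14878711 km².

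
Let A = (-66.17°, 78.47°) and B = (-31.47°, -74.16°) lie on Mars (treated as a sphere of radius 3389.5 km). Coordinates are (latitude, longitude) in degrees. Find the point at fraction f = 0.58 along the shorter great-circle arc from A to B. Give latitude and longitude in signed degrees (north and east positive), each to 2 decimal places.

Central angle δ = 1.3984 rad. Interpolating on the sphere with fraction f = 0.58:
P = [sin((1−f)δ)·A + sin(fδ)·B] / sin δ = 0.5625·A + 0.7359·B in Cartesian coordinates,
giving P = (0.2168, -0.3812, -0.8987), i.e. latitude -63.99°, longitude -60.38°.

-63.99°, -60.38°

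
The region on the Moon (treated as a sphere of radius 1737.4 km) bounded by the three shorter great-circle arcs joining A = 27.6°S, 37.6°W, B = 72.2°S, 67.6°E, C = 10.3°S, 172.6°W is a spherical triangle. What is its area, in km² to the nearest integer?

Side lengths (central angles): a = 1.5500, b = 2.1338, c = 1.1917 rad; semiperimeter s = 2.4377.
By l'Huilier's theorem, tan(E/4) = √[tan(s/2) tan((s−a)/2) tan((s−b)/2) tan((s−c)/2)], giving spherical excess E = 1.4438 rad.
Area = E·R² = 1.4438 × (1737.4)² ≈ 4358289 km².

4358289 km²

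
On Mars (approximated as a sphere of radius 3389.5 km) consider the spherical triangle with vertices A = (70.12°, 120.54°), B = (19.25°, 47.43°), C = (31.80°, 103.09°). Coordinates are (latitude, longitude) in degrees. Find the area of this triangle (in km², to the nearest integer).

Side lengths (central angles): a = 0.8939, b = 0.6900, c = 1.1557 rad; semiperimeter s = 1.3698.
By l'Huilier's theorem, tan(E/4) = √[tan(s/2) tan((s−a)/2) tan((s−b)/2) tan((s−c)/2)], giving spherical excess E = 0.3462 rad.
Area = E·R² = 0.3462 × (3389.5)² ≈ 3977369 km².

3977369 km²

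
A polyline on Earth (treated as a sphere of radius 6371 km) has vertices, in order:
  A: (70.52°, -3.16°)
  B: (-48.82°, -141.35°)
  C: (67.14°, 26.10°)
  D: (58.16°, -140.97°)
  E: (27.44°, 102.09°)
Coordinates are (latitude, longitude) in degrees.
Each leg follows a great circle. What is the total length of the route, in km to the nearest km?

Leg A→B: central angle 2.6326 rad, distance 16772.1 km.
Leg B→C: central angle 2.8029 rad, distance 17857.6 km.
Leg C→D: central angle 0.9483 rad, distance 6041.7 km.
Leg D→E: central angle 1.3905 rad, distance 8858.6 km.
Total: 16772.1 + 17857.6 + 6041.7 + 8858.6 ≈ 49530 km.

49530 km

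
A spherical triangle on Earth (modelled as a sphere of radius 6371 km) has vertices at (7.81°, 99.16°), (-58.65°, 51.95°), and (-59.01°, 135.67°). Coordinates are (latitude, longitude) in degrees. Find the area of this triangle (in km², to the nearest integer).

21460800 km²

Side lengths (central angles): a = 0.7053, b = 1.2729, c = 1.3345 rad; semiperimeter s = 1.6564.
By l'Huilier's theorem, tan(E/4) = √[tan(s/2) tan((s−a)/2) tan((s−b)/2) tan((s−c)/2)], giving spherical excess E = 0.5287 rad.
Area = E·R² = 0.5287 × (6371)² ≈ 21460800 km².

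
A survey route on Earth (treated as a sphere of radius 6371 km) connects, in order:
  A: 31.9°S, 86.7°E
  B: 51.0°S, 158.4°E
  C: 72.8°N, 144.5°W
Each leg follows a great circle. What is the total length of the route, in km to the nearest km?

Leg A→B: central angle 0.9540 rad, distance 6077.9 km.
Leg B→C: central angle 2.2670 rad, distance 14443.0 km.
Total: 6077.9 + 14443.0 ≈ 20521 km.

20521 km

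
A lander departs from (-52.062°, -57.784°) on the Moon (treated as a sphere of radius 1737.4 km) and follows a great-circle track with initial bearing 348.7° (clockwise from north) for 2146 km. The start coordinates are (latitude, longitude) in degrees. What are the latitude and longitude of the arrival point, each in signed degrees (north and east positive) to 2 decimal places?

18.03°, -69.00°

Angular distance δ = d/R = 2146/1737.4 = 1.23518 rad; initial bearing θ = 6.0860 rad.
sin φ₂ = sin φ₁ cos δ + cos φ₁ sin δ cos θ = (-0.7887)(0.3294) + (0.6148)(0.9442)(0.9806) = 0.3095, so φ₂ = 18.03°.
Δλ = atan2(sin θ sin δ cos φ₁, cos δ − sin φ₁ sin φ₂) = atan2(-0.1137, 0.5734) = -11.219°.
λ₂ = -57.784° − 11.219° = -69.00°.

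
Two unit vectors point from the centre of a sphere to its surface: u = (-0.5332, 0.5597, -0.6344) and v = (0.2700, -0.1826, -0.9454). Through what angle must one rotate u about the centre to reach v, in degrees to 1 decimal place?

u·v = 0.3536; |u| = 1.0000, |v| = 1.0000.
cos θ = (u·v)/(|u||v|) = 0.3536, so θ = 69.3°.

69.3°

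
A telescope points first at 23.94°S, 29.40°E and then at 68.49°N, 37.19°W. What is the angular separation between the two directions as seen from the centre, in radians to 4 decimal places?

1.8177 rad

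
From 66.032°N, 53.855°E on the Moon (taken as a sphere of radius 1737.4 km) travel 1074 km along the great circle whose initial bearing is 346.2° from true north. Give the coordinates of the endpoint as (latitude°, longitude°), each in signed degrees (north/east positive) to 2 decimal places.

Angular distance δ = d/R = 1074/1737.4 = 0.61817 rad; initial bearing θ = 6.0423 rad.
sin φ₂ = sin φ₁ cos δ + cos φ₁ sin δ cos θ = (0.9138)(0.8149) + (0.4062)(0.5795)(0.9711) = 0.9733, so φ₂ = 76.73°.
Δλ = atan2(sin θ sin δ cos φ₁, cos δ − sin φ₁ sin φ₂) = atan2(-0.0562, -0.0744) = -142.967°.
λ₂ = 53.855° − 142.967° = -89.11°.

76.73°, -89.11°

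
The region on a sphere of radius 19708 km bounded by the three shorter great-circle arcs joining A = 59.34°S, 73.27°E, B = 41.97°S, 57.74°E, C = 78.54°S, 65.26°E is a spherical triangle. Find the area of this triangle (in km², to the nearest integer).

15471103 km²

Side lengths (central angles): a = 0.6404, b = 0.3381, c = 0.3465 rad; semiperimeter s = 0.6625.
By l'Huilier's theorem, tan(E/4) = √[tan(s/2) tan((s−a)/2) tan((s−b)/2) tan((s−c)/2)], giving spherical excess E = 0.0398 rad.
Area = E·R² = 0.0398 × (19708)² ≈ 15471103 km².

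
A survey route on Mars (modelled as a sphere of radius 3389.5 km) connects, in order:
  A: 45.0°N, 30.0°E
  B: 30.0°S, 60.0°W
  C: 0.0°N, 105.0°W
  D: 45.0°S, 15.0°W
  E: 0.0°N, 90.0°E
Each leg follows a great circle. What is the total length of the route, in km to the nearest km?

20912 km

Leg A→B: central angle 1.9322 rad, distance 6549.1 km.
Leg B→C: central angle 0.9117 rad, distance 3090.3 km.
Leg C→D: central angle 1.5708 rad, distance 5324.2 km.
Leg D→E: central angle 1.7548 rad, distance 5948.1 km.
Total: 6549.1 + 3090.3 + 5324.2 + 5948.1 ≈ 20912 km.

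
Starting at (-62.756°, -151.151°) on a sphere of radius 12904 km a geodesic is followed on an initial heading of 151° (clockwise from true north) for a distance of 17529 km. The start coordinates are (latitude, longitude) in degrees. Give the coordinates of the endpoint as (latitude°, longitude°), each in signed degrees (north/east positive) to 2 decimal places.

-35.37°, -6.68°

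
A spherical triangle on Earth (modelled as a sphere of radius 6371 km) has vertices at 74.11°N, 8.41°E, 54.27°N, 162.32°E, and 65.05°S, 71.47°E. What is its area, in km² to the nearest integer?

Side lengths (central angles): a = 2.4034, b = 2.5317, c = 0.8800 rad; semiperimeter s = 2.9075.
By l'Huilier's theorem, tan(E/4) = √[tan(s/2) tan((s−a)/2) tan((s−b)/2) tan((s−c)/2)], giving spherical excess E = 2.7421 rad.
Area = E·R² = 2.7421 × (6371)² ≈ 111300859 km².

111300859 km²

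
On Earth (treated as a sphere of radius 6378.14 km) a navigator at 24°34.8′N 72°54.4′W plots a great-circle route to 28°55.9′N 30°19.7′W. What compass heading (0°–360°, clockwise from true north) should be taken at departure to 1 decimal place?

73.8°

With φ₁ = 0.4290, φ₂ = 0.5050, Δλ = 0.7431 rad, the forward-azimuth formula gives
θ = atan2( sin Δλ cos φ₂ , cos φ₁ sin φ₂ − sin φ₁ cos φ₂ cos Δλ ) = atan2(0.5922, 0.1719) = 73.82°.
So the initial bearing is 73.8°.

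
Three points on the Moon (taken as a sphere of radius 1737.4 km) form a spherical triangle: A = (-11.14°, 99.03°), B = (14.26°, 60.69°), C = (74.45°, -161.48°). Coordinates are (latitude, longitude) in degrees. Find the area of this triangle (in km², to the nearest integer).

Side lengths (central angles): a = 1.5260, b = 1.8024, c = 0.7978 rad; semiperimeter s = 2.0631.
By l'Huilier's theorem, tan(E/4) = √[tan(s/2) tan((s−a)/2) tan((s−b)/2) tan((s−c)/2)], giving spherical excess E = 0.8290 rad.
Area = E·R² = 0.8290 × (1737.4)² ≈ 2502283 km².

2502283 km²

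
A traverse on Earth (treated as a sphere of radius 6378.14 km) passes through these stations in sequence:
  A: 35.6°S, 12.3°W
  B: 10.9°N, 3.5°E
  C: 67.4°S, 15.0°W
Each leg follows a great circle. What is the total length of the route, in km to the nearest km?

14280 km

Leg A→B: central angle 0.8524 rad, distance 5436.6 km.
Leg B→C: central angle 1.3865 rad, distance 8843.1 km.
Total: 5436.6 + 8843.1 ≈ 14280 km.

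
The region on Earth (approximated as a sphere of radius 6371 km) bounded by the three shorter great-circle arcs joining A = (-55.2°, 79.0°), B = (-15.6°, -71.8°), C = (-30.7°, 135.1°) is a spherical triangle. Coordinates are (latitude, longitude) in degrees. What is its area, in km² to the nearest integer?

Side lengths (central angles): a = 2.2159, b = 0.8052, c = 1.8328 rad; semiperimeter s = 2.4270.
By l'Huilier's theorem, tan(E/4) = √[tan(s/2) tan((s−a)/2) tan((s−b)/2) tan((s−c)/2)], giving spherical excess E = 1.1744 rad.
Area = E·R² = 1.1744 × (6371)² ≈ 47668078 km².

47668078 km²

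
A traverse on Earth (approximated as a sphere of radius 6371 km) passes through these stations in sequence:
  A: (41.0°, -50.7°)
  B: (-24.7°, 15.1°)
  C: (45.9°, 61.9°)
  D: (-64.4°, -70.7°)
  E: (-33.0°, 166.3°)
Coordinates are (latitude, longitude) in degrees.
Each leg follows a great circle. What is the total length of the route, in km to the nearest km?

43725 km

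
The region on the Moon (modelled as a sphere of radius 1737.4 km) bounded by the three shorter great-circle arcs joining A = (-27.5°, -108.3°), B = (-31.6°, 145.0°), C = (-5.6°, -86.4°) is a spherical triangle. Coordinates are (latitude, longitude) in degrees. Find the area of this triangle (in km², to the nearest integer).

268247 km²

Side lengths (central angles): a = 2.0688, b = 0.5274, c = 1.5459 rad; semiperimeter s = 2.0711.
By l'Huilier's theorem, tan(E/4) = √[tan(s/2) tan((s−a)/2) tan((s−b)/2) tan((s−c)/2)], giving spherical excess E = 0.0889 rad.
Area = E·R² = 0.0889 × (1737.4)² ≈ 268247 km².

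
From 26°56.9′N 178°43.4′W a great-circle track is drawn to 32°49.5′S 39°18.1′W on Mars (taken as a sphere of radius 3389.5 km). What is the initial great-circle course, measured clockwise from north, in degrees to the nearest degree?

With φ₁ = 0.4703, φ₂ = -0.5729, Δλ = 2.4334 rad, the forward-azimuth formula gives
θ = atan2( sin Δλ cos φ₂ , cos φ₁ sin φ₂ − sin φ₁ cos φ₂ cos Δλ ) = atan2(0.5466, -0.1940) = 109.54°.
So the initial bearing is 110°.

110°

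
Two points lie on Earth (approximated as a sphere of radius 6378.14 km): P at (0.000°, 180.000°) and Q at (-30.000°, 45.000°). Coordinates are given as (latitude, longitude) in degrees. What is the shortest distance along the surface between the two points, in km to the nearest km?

With latitudes φ₁ = 0.000°, φ₂ = -30.000° and longitude difference Δλ = -135.000°:
cos c = sin φ₁ sin φ₂ + cos φ₁ cos φ₂ cos Δλ = (0.0000)(-0.5000) + (1.0000)(0.8660)(-0.7071) = -0.61237,
so c = arccos(-0.61237) = 2.22985 rad.
Distance = R·c = 6378.14 × 2.2299 ≈ 14222 km.

14222 km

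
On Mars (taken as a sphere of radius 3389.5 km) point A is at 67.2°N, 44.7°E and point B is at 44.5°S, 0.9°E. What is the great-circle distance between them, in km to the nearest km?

In radians: φ₁ = 1.1729, φ₂ = -0.7767, Δλ = -43.800° = -0.7645 rad.
cos c = sin φ₁ sin φ₂ + cos φ₁ cos φ₂ cos Δλ = (0.9219)(-0.7009) + (0.3875)(0.7133)(0.7218) = -0.44665,
so c = arccos(-0.44665) = 2.03382 rad.
Distance = R·c = 3389.5 × 2.0338 ≈ 6894 km.

6894 km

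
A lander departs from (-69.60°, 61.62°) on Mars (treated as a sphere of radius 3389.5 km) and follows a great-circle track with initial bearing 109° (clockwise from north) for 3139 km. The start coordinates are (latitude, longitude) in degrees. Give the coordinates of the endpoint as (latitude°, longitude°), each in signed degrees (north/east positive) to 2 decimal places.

Angular distance δ = d/R = 3139/3389.5 = 0.92610 rad; initial bearing θ = 1.9024 rad.
sin φ₂ = sin φ₁ cos δ + cos φ₁ sin δ cos θ = (-0.9373)(0.6010) + (0.3486)(0.7993)(-0.3256) = -0.6540, so φ₂ = -40.84°.
Δλ = atan2(sin θ sin δ cos φ₁, cos δ − sin φ₁ sin φ₂) = atan2(0.2634, -0.0120) = 92.608°.
λ₂ = 61.620° + 92.608° = 154.23°.

-40.84°, 154.23°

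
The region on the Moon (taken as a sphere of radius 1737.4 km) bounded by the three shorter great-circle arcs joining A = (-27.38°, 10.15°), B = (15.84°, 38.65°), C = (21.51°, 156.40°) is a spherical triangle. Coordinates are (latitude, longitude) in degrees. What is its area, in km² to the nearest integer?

3887655 km²

Side lengths (central angles): a = 1.8930, b = 2.5974, c = 0.8954 rad; semiperimeter s = 2.6929.
By l'Huilier's theorem, tan(E/4) = √[tan(s/2) tan((s−a)/2) tan((s−b)/2) tan((s−c)/2)], giving spherical excess E = 1.2879 rad.
Area = E·R² = 1.2879 × (1737.4)² ≈ 3887655 km².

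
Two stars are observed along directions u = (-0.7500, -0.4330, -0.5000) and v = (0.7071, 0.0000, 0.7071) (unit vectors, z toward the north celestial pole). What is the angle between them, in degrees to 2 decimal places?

u·v = -0.8839; |u| = 1.0000, |v| = 1.0000.
cos θ = (u·v)/(|u||v|) = -0.8839, so θ = 152.12°.

152.12°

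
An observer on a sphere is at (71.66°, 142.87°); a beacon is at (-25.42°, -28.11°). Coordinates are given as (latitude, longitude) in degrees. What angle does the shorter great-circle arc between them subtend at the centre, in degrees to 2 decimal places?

133.48°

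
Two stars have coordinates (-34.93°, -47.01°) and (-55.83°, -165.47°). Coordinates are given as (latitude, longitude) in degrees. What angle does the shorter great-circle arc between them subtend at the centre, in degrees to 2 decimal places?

75.27°

In radians: φ₁ = -0.6096, φ₂ = -0.9744, Δλ = -118.460° = -2.0675 rad.
cos c = sin φ₁ sin φ₂ + cos φ₁ cos φ₂ cos Δλ = (-0.5726)(-0.8274) + (0.8199)(0.5617)(-0.4765) = 0.25430,
so c = arccos(0.25430) = 1.31367 rad.
So the angular separation is 75.27°.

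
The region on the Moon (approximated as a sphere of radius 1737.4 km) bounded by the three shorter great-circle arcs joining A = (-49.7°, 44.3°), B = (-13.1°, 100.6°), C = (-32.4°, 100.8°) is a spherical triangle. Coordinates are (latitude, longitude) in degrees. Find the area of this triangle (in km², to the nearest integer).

Side lengths (central angles): a = 0.3369, b = 0.7812, c = 1.0211 rad; semiperimeter s = 1.0696.
By l'Huilier's theorem, tan(E/4) = √[tan(s/2) tan((s−a)/2) tan((s−b)/2) tan((s−c)/2)], giving spherical excess E = 0.1131 rad.
Area = E·R² = 0.1131 × (1737.4)² ≈ 341382 km².

341382 km²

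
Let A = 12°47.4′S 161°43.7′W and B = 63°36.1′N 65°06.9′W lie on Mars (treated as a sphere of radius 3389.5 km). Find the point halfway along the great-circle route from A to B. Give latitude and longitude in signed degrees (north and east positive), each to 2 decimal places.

The central angle between A and B is δ = 1.8216 rad.
With f = 0.5, the slerp weights are sin((1−f)δ)/sin δ = 0.8155 and sin(fδ)/sin δ = 0.8155.
Weighted sum of the unit vectors: (0.8155)·(-0.9260,-0.3057,-0.2214) + (0.8155)·(0.1871,-0.4033,0.8957) = (-0.6026, -0.5783, 0.5500).
Converting back: φ = atan2(z, √(x²+y²)) = 33.36°, λ = atan2(y, x) = -136.18°.

33.36°, -136.18°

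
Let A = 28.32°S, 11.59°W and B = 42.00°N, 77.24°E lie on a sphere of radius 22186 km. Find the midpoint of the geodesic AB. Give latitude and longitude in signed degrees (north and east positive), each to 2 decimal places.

The central angle between A and B is δ = 1.8798 rad.
With f = 0.5, the slerp weights are sin((1−f)δ)/sin δ = 0.8476 and sin(fδ)/sin δ = 0.8476.
Weighted sum of the unit vectors: (0.8476)·(0.8624,-0.1769,-0.4744) + (0.8476)·(0.1641,0.7248,0.6691) = (0.8701, 0.4644, 0.1651).
Converting back: φ = atan2(z, √(x²+y²)) = 9.50°, λ = atan2(y, x) = 28.09°.

9.50°, 28.09°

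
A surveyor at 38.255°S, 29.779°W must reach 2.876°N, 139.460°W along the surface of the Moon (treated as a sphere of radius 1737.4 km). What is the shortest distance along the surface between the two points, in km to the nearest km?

With latitudes φ₁ = -38.255°, φ₂ = 2.876° and longitude difference Δλ = -109.681°:
Haversine: a = sin²(Δφ/2) + cos φ₁ cos φ₂ sin²(Δλ/2) = 0.1234 + (0.7853)(0.9987)(0.6684) = 0.64760.
Central angle c = 2·arcsin(√a) = 1.87046 rad.
Distance = R·c = 1737.4 × 1.8705 ≈ 3250 km.

3250 km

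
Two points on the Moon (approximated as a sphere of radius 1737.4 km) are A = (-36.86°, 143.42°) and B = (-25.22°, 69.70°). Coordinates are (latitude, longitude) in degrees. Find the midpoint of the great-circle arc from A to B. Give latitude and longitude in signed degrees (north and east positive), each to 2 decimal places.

Central angle δ = 1.0945 rad. Interpolating on the sphere with fraction f = 0.5:
P = [sin((1−f)δ)·A + sin(fδ)·B] / sin δ = 0.5855·A + 0.5855·B in Cartesian coordinates,
giving P = (-0.1924, 0.7760, -0.6007), i.e. latitude -36.92°, longitude 103.93°.

-36.92°, 103.93°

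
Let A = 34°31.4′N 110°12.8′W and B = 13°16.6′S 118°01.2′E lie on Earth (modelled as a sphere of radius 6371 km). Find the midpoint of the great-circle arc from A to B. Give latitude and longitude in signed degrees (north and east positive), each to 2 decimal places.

24.29°, 173.39°

The central angle between A and B is δ = 2.2973 rad.
With f = 0.5, the slerp weights are sin((1−f)δ)/sin δ = 1.2204 and sin(fδ)/sin δ = 1.2204.
Weighted sum of the unit vectors: (1.2204)·(-0.2847,-0.7732,0.5667) + (1.2204)·(-0.4572,0.8592,-0.2297) = (-0.9054, 0.1050, 0.4114).
Converting back: φ = atan2(z, √(x²+y²)) = 24.29°, λ = atan2(y, x) = 173.39°.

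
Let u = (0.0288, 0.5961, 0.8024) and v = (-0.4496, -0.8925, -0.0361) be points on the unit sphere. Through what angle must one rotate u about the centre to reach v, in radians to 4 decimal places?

u·v = -0.5739; |u| = 1.0000, |v| = 1.0000.
cos θ = (u·v)/(|u||v|) = -0.5739, so θ = 2.1821 rad.

2.1821 rad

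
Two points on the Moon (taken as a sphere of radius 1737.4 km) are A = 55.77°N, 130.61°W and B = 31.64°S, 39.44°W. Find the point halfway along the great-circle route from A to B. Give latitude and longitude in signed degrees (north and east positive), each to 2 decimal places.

Central angle δ = 2.0303 rad. Interpolating on the sphere with fraction f = 0.5:
P = [sin((1−f)δ)·A + sin(fδ)·B] / sin δ = 0.9479·A + 0.9479·B in Cartesian coordinates,
giving P = (0.2762, -0.9174, 0.2865), i.e. latitude 16.65°, longitude -73.25°.

16.65°, -73.25°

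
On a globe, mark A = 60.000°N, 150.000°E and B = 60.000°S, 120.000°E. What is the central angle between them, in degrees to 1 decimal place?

122.2°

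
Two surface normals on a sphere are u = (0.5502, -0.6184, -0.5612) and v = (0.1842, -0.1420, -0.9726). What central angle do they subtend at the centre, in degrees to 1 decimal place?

42.7°

u·v = 0.7350; |u| = 1.0000, |v| = 1.0000.
cos θ = (u·v)/(|u||v|) = 0.7349, so θ = 42.7°.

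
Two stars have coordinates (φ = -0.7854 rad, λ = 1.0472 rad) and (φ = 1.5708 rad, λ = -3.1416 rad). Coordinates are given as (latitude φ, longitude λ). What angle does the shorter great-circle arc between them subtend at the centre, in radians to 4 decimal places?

2.3562 rad

In radians: φ₁ = -0.7854, φ₂ = 1.5708, Δλ = 119.999° = 2.0944 rad.
Haversine: a = sin²(Δφ/2) + cos φ₁ cos φ₂ sin²(Δλ/2) = 0.8536 + (0.7071)(-0.0000)(0.7500) = 0.85355.
Central angle c = 2·arcsin(√a) = 2.35619 rad.
So the angular separation is 2.3562 rad.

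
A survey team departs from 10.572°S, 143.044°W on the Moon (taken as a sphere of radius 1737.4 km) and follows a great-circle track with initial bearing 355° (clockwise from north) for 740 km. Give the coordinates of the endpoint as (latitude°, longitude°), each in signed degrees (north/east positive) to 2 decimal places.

Angular distance δ = d/R = 740/1737.4 = 0.42592 rad; initial bearing θ = 6.1959 rad.
sin φ₂ = sin φ₁ cos δ + cos φ₁ sin δ cos θ = (-0.1835)(0.9107) + (0.9830)(0.4132)(0.9962) = 0.2375, so φ₂ = 13.74°.
Δλ = atan2(sin θ sin δ cos φ₁, cos δ − sin φ₁ sin φ₂) = atan2(-0.0354, 0.9542) = -2.124°.
λ₂ = -143.044° − 2.124° = -145.17°.

13.74°, -145.17°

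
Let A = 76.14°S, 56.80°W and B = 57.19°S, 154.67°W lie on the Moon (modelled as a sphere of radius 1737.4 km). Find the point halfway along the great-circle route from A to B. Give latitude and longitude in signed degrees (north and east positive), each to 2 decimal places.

The central angle between A and B is δ = 0.6464 rad.
With f = 0.5, the slerp weights are sin((1−f)δ)/sin δ = 0.5273 and sin(fδ)/sin δ = 0.5273.
Weighted sum of the unit vectors: (0.5273)·(0.1312,-0.2004,-0.9709) + (0.5273)·(-0.4898,-0.2318,-0.8405) = (-0.1891, -0.2279, -0.9551).
Converting back: φ = atan2(z, √(x²+y²)) = -72.77°, λ = atan2(y, x) = -129.68°.

-72.77°, -129.68°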